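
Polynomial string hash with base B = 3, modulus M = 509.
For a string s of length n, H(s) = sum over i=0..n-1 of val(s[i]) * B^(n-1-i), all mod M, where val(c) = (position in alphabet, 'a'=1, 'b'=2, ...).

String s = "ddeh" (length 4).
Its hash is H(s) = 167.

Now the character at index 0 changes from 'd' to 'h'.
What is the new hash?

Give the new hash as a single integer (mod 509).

val('d') = 4, val('h') = 8
Position k = 0, exponent = n-1-k = 3
B^3 mod M = 3^3 mod 509 = 27
Delta = (8 - 4) * 27 mod 509 = 108
New hash = (167 + 108) mod 509 = 275

Answer: 275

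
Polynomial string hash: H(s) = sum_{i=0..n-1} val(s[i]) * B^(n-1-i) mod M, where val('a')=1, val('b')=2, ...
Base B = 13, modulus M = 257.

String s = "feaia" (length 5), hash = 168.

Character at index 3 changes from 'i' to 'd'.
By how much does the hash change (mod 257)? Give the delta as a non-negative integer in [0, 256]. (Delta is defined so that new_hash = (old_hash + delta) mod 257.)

Answer: 192

Derivation:
Delta formula: (val(new) - val(old)) * B^(n-1-k) mod M
  val('d') - val('i') = 4 - 9 = -5
  B^(n-1-k) = 13^1 mod 257 = 13
  Delta = -5 * 13 mod 257 = 192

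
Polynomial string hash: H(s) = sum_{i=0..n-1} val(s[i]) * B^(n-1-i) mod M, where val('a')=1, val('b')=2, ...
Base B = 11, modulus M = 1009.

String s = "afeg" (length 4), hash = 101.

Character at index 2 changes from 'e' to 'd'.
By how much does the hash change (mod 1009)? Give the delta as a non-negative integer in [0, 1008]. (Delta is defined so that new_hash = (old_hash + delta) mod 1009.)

Answer: 998

Derivation:
Delta formula: (val(new) - val(old)) * B^(n-1-k) mod M
  val('d') - val('e') = 4 - 5 = -1
  B^(n-1-k) = 11^1 mod 1009 = 11
  Delta = -1 * 11 mod 1009 = 998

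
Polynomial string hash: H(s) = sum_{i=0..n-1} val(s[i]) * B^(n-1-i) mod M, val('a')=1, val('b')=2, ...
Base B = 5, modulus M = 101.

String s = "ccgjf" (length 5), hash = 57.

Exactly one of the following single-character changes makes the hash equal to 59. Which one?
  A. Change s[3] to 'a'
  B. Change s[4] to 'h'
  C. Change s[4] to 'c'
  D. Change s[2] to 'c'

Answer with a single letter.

Answer: B

Derivation:
Option A: s[3]='j'->'a', delta=(1-10)*5^1 mod 101 = 56, hash=57+56 mod 101 = 12
Option B: s[4]='f'->'h', delta=(8-6)*5^0 mod 101 = 2, hash=57+2 mod 101 = 59 <-- target
Option C: s[4]='f'->'c', delta=(3-6)*5^0 mod 101 = 98, hash=57+98 mod 101 = 54
Option D: s[2]='g'->'c', delta=(3-7)*5^2 mod 101 = 1, hash=57+1 mod 101 = 58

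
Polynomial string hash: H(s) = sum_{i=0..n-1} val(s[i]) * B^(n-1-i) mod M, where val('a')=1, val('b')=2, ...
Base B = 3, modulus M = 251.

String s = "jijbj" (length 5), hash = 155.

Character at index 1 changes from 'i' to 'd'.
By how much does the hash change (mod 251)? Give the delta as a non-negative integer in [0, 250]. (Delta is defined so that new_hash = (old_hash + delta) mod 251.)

Answer: 116

Derivation:
Delta formula: (val(new) - val(old)) * B^(n-1-k) mod M
  val('d') - val('i') = 4 - 9 = -5
  B^(n-1-k) = 3^3 mod 251 = 27
  Delta = -5 * 27 mod 251 = 116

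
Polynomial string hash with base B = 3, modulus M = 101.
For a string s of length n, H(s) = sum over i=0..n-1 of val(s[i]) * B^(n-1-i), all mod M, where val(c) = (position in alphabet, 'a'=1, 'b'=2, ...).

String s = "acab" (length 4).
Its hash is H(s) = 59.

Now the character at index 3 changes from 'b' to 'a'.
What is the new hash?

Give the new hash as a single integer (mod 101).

Answer: 58

Derivation:
val('b') = 2, val('a') = 1
Position k = 3, exponent = n-1-k = 0
B^0 mod M = 3^0 mod 101 = 1
Delta = (1 - 2) * 1 mod 101 = 100
New hash = (59 + 100) mod 101 = 58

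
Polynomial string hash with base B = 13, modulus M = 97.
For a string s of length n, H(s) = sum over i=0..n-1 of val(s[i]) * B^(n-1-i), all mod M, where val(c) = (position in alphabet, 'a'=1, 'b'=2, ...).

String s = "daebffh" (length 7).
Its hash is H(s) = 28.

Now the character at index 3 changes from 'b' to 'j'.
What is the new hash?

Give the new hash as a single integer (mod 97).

Answer: 47

Derivation:
val('b') = 2, val('j') = 10
Position k = 3, exponent = n-1-k = 3
B^3 mod M = 13^3 mod 97 = 63
Delta = (10 - 2) * 63 mod 97 = 19
New hash = (28 + 19) mod 97 = 47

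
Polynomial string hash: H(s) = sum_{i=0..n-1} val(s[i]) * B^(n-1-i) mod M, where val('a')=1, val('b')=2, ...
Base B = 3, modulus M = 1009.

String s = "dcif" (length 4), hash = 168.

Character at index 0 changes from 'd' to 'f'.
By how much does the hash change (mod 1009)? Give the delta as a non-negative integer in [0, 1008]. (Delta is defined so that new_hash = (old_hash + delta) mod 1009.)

Delta formula: (val(new) - val(old)) * B^(n-1-k) mod M
  val('f') - val('d') = 6 - 4 = 2
  B^(n-1-k) = 3^3 mod 1009 = 27
  Delta = 2 * 27 mod 1009 = 54

Answer: 54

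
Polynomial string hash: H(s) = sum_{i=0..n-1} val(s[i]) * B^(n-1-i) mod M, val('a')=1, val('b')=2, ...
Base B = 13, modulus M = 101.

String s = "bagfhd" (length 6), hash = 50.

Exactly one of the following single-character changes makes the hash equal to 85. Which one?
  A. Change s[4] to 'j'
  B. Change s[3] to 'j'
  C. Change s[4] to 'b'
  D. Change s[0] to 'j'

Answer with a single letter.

Answer: D

Derivation:
Option A: s[4]='h'->'j', delta=(10-8)*13^1 mod 101 = 26, hash=50+26 mod 101 = 76
Option B: s[3]='f'->'j', delta=(10-6)*13^2 mod 101 = 70, hash=50+70 mod 101 = 19
Option C: s[4]='h'->'b', delta=(2-8)*13^1 mod 101 = 23, hash=50+23 mod 101 = 73
Option D: s[0]='b'->'j', delta=(10-2)*13^5 mod 101 = 35, hash=50+35 mod 101 = 85 <-- target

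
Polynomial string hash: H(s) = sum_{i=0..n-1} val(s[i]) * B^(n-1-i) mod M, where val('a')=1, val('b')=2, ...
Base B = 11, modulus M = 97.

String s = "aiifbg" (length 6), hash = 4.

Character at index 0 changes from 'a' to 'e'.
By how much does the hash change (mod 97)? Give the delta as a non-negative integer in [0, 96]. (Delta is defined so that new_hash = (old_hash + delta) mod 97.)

Delta formula: (val(new) - val(old)) * B^(n-1-k) mod M
  val('e') - val('a') = 5 - 1 = 4
  B^(n-1-k) = 11^5 mod 97 = 31
  Delta = 4 * 31 mod 97 = 27

Answer: 27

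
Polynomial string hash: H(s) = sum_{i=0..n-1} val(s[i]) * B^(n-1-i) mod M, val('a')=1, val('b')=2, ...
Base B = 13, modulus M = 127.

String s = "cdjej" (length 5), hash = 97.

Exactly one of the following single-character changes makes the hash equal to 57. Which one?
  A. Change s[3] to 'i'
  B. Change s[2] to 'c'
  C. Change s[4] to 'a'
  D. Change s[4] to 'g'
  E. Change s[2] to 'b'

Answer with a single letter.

Answer: B

Derivation:
Option A: s[3]='e'->'i', delta=(9-5)*13^1 mod 127 = 52, hash=97+52 mod 127 = 22
Option B: s[2]='j'->'c', delta=(3-10)*13^2 mod 127 = 87, hash=97+87 mod 127 = 57 <-- target
Option C: s[4]='j'->'a', delta=(1-10)*13^0 mod 127 = 118, hash=97+118 mod 127 = 88
Option D: s[4]='j'->'g', delta=(7-10)*13^0 mod 127 = 124, hash=97+124 mod 127 = 94
Option E: s[2]='j'->'b', delta=(2-10)*13^2 mod 127 = 45, hash=97+45 mod 127 = 15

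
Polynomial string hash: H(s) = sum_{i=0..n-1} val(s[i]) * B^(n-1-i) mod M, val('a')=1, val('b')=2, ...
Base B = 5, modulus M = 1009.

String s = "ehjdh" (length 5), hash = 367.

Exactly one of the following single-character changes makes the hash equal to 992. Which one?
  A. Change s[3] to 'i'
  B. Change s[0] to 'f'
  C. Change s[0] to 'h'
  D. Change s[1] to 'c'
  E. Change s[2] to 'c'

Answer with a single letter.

Option A: s[3]='d'->'i', delta=(9-4)*5^1 mod 1009 = 25, hash=367+25 mod 1009 = 392
Option B: s[0]='e'->'f', delta=(6-5)*5^4 mod 1009 = 625, hash=367+625 mod 1009 = 992 <-- target
Option C: s[0]='e'->'h', delta=(8-5)*5^4 mod 1009 = 866, hash=367+866 mod 1009 = 224
Option D: s[1]='h'->'c', delta=(3-8)*5^3 mod 1009 = 384, hash=367+384 mod 1009 = 751
Option E: s[2]='j'->'c', delta=(3-10)*5^2 mod 1009 = 834, hash=367+834 mod 1009 = 192

Answer: B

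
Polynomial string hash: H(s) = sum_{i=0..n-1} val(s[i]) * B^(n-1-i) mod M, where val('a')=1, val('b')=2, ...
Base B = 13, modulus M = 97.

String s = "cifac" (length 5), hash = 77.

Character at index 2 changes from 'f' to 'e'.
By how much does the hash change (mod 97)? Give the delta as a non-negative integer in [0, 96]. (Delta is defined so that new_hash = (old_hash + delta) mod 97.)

Answer: 25

Derivation:
Delta formula: (val(new) - val(old)) * B^(n-1-k) mod M
  val('e') - val('f') = 5 - 6 = -1
  B^(n-1-k) = 13^2 mod 97 = 72
  Delta = -1 * 72 mod 97 = 25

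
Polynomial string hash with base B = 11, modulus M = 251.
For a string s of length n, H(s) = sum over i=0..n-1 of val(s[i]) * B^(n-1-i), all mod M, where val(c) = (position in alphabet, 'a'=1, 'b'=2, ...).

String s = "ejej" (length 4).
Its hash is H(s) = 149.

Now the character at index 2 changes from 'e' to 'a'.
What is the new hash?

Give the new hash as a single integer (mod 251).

Answer: 105

Derivation:
val('e') = 5, val('a') = 1
Position k = 2, exponent = n-1-k = 1
B^1 mod M = 11^1 mod 251 = 11
Delta = (1 - 5) * 11 mod 251 = 207
New hash = (149 + 207) mod 251 = 105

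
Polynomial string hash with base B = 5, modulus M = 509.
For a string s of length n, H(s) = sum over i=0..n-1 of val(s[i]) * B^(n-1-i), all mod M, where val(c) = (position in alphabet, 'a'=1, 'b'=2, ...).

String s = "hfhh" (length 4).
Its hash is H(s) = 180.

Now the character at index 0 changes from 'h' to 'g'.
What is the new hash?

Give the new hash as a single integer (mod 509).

Answer: 55

Derivation:
val('h') = 8, val('g') = 7
Position k = 0, exponent = n-1-k = 3
B^3 mod M = 5^3 mod 509 = 125
Delta = (7 - 8) * 125 mod 509 = 384
New hash = (180 + 384) mod 509 = 55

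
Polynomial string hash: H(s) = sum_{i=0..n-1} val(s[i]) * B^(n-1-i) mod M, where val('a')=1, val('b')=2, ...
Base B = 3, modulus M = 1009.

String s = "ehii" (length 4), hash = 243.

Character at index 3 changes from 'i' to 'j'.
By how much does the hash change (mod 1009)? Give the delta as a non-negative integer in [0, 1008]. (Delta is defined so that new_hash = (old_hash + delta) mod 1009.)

Answer: 1

Derivation:
Delta formula: (val(new) - val(old)) * B^(n-1-k) mod M
  val('j') - val('i') = 10 - 9 = 1
  B^(n-1-k) = 3^0 mod 1009 = 1
  Delta = 1 * 1 mod 1009 = 1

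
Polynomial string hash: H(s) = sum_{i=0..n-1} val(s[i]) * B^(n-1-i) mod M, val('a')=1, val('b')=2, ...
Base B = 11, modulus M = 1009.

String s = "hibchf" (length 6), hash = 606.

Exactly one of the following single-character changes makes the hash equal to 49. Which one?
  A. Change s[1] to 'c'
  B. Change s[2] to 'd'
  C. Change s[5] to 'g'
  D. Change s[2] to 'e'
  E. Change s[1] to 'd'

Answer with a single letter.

Option A: s[1]='i'->'c', delta=(3-9)*11^4 mod 1009 = 946, hash=606+946 mod 1009 = 543
Option B: s[2]='b'->'d', delta=(4-2)*11^3 mod 1009 = 644, hash=606+644 mod 1009 = 241
Option C: s[5]='f'->'g', delta=(7-6)*11^0 mod 1009 = 1, hash=606+1 mod 1009 = 607
Option D: s[2]='b'->'e', delta=(5-2)*11^3 mod 1009 = 966, hash=606+966 mod 1009 = 563
Option E: s[1]='i'->'d', delta=(4-9)*11^4 mod 1009 = 452, hash=606+452 mod 1009 = 49 <-- target

Answer: E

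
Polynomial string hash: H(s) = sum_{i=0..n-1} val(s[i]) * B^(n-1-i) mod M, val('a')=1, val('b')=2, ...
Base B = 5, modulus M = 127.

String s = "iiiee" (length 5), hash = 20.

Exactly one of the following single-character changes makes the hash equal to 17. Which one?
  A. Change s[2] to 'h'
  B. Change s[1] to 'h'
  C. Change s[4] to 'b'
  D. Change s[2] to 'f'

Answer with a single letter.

Answer: C

Derivation:
Option A: s[2]='i'->'h', delta=(8-9)*5^2 mod 127 = 102, hash=20+102 mod 127 = 122
Option B: s[1]='i'->'h', delta=(8-9)*5^3 mod 127 = 2, hash=20+2 mod 127 = 22
Option C: s[4]='e'->'b', delta=(2-5)*5^0 mod 127 = 124, hash=20+124 mod 127 = 17 <-- target
Option D: s[2]='i'->'f', delta=(6-9)*5^2 mod 127 = 52, hash=20+52 mod 127 = 72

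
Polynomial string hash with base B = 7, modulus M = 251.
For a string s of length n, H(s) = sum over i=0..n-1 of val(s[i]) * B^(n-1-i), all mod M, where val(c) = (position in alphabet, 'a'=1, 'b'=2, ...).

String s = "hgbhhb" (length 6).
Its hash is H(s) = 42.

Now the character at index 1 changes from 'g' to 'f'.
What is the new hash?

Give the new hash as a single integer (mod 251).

val('g') = 7, val('f') = 6
Position k = 1, exponent = n-1-k = 4
B^4 mod M = 7^4 mod 251 = 142
Delta = (6 - 7) * 142 mod 251 = 109
New hash = (42 + 109) mod 251 = 151

Answer: 151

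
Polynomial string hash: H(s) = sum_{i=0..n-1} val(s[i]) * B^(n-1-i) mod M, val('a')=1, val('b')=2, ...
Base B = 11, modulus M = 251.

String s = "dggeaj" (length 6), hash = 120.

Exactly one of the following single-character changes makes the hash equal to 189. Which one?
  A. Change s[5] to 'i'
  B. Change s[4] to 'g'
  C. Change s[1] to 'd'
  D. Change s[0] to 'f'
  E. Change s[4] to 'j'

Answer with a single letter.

Option A: s[5]='j'->'i', delta=(9-10)*11^0 mod 251 = 250, hash=120+250 mod 251 = 119
Option B: s[4]='a'->'g', delta=(7-1)*11^1 mod 251 = 66, hash=120+66 mod 251 = 186
Option C: s[1]='g'->'d', delta=(4-7)*11^4 mod 251 = 2, hash=120+2 mod 251 = 122
Option D: s[0]='d'->'f', delta=(6-4)*11^5 mod 251 = 69, hash=120+69 mod 251 = 189 <-- target
Option E: s[4]='a'->'j', delta=(10-1)*11^1 mod 251 = 99, hash=120+99 mod 251 = 219

Answer: D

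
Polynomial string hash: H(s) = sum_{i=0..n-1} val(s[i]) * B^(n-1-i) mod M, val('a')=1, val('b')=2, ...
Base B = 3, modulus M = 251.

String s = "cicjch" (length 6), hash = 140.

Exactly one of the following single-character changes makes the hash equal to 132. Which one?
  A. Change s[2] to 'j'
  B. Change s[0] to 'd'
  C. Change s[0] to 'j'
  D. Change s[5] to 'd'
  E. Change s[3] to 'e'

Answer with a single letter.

Option A: s[2]='c'->'j', delta=(10-3)*3^3 mod 251 = 189, hash=140+189 mod 251 = 78
Option B: s[0]='c'->'d', delta=(4-3)*3^5 mod 251 = 243, hash=140+243 mod 251 = 132 <-- target
Option C: s[0]='c'->'j', delta=(10-3)*3^5 mod 251 = 195, hash=140+195 mod 251 = 84
Option D: s[5]='h'->'d', delta=(4-8)*3^0 mod 251 = 247, hash=140+247 mod 251 = 136
Option E: s[3]='j'->'e', delta=(5-10)*3^2 mod 251 = 206, hash=140+206 mod 251 = 95

Answer: B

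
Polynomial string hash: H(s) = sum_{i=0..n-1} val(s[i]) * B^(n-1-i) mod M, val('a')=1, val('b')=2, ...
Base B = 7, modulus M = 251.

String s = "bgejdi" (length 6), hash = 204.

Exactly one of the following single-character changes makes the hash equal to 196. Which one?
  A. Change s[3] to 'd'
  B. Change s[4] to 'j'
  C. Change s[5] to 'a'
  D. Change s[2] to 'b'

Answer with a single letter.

Option A: s[3]='j'->'d', delta=(4-10)*7^2 mod 251 = 208, hash=204+208 mod 251 = 161
Option B: s[4]='d'->'j', delta=(10-4)*7^1 mod 251 = 42, hash=204+42 mod 251 = 246
Option C: s[5]='i'->'a', delta=(1-9)*7^0 mod 251 = 243, hash=204+243 mod 251 = 196 <-- target
Option D: s[2]='e'->'b', delta=(2-5)*7^3 mod 251 = 226, hash=204+226 mod 251 = 179

Answer: C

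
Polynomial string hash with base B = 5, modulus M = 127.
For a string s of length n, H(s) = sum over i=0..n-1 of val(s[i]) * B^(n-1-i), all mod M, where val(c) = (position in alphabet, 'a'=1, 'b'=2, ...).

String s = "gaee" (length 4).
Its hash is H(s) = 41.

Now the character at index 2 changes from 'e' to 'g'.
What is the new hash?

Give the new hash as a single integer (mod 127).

Answer: 51

Derivation:
val('e') = 5, val('g') = 7
Position k = 2, exponent = n-1-k = 1
B^1 mod M = 5^1 mod 127 = 5
Delta = (7 - 5) * 5 mod 127 = 10
New hash = (41 + 10) mod 127 = 51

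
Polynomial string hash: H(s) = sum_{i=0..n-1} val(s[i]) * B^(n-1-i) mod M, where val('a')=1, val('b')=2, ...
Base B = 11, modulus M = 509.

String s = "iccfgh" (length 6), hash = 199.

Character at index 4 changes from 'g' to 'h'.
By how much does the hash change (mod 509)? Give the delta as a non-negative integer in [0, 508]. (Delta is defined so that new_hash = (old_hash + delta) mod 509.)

Delta formula: (val(new) - val(old)) * B^(n-1-k) mod M
  val('h') - val('g') = 8 - 7 = 1
  B^(n-1-k) = 11^1 mod 509 = 11
  Delta = 1 * 11 mod 509 = 11

Answer: 11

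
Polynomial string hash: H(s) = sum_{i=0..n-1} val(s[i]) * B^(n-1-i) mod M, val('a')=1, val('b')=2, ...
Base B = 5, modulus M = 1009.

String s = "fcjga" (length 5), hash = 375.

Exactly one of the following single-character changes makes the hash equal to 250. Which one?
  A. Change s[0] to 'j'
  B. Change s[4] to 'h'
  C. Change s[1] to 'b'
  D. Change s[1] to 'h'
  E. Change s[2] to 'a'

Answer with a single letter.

Answer: C

Derivation:
Option A: s[0]='f'->'j', delta=(10-6)*5^4 mod 1009 = 482, hash=375+482 mod 1009 = 857
Option B: s[4]='a'->'h', delta=(8-1)*5^0 mod 1009 = 7, hash=375+7 mod 1009 = 382
Option C: s[1]='c'->'b', delta=(2-3)*5^3 mod 1009 = 884, hash=375+884 mod 1009 = 250 <-- target
Option D: s[1]='c'->'h', delta=(8-3)*5^3 mod 1009 = 625, hash=375+625 mod 1009 = 1000
Option E: s[2]='j'->'a', delta=(1-10)*5^2 mod 1009 = 784, hash=375+784 mod 1009 = 150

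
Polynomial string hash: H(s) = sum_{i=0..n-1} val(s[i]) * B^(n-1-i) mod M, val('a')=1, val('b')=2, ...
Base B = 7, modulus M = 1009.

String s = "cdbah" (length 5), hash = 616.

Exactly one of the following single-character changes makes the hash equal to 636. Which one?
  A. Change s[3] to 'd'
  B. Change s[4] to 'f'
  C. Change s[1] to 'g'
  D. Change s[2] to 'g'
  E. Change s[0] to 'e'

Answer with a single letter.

Option A: s[3]='a'->'d', delta=(4-1)*7^1 mod 1009 = 21, hash=616+21 mod 1009 = 637
Option B: s[4]='h'->'f', delta=(6-8)*7^0 mod 1009 = 1007, hash=616+1007 mod 1009 = 614
Option C: s[1]='d'->'g', delta=(7-4)*7^3 mod 1009 = 20, hash=616+20 mod 1009 = 636 <-- target
Option D: s[2]='b'->'g', delta=(7-2)*7^2 mod 1009 = 245, hash=616+245 mod 1009 = 861
Option E: s[0]='c'->'e', delta=(5-3)*7^4 mod 1009 = 766, hash=616+766 mod 1009 = 373

Answer: C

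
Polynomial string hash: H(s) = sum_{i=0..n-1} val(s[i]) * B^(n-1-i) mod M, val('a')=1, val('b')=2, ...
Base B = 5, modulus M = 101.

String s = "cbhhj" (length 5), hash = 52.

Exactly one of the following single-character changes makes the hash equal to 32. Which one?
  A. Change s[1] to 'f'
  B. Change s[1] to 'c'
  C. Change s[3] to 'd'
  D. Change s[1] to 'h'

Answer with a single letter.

Option A: s[1]='b'->'f', delta=(6-2)*5^3 mod 101 = 96, hash=52+96 mod 101 = 47
Option B: s[1]='b'->'c', delta=(3-2)*5^3 mod 101 = 24, hash=52+24 mod 101 = 76
Option C: s[3]='h'->'d', delta=(4-8)*5^1 mod 101 = 81, hash=52+81 mod 101 = 32 <-- target
Option D: s[1]='b'->'h', delta=(8-2)*5^3 mod 101 = 43, hash=52+43 mod 101 = 95

Answer: C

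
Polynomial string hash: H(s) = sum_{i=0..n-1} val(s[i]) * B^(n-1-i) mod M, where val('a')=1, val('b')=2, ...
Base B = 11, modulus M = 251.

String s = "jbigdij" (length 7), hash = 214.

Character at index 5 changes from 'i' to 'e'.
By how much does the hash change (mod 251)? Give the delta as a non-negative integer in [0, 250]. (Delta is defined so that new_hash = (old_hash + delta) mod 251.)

Delta formula: (val(new) - val(old)) * B^(n-1-k) mod M
  val('e') - val('i') = 5 - 9 = -4
  B^(n-1-k) = 11^1 mod 251 = 11
  Delta = -4 * 11 mod 251 = 207

Answer: 207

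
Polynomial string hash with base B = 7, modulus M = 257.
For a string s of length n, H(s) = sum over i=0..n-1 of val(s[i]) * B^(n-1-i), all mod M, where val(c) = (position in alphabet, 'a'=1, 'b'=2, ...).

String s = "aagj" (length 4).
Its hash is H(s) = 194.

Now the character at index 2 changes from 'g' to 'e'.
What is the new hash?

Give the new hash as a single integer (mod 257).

val('g') = 7, val('e') = 5
Position k = 2, exponent = n-1-k = 1
B^1 mod M = 7^1 mod 257 = 7
Delta = (5 - 7) * 7 mod 257 = 243
New hash = (194 + 243) mod 257 = 180

Answer: 180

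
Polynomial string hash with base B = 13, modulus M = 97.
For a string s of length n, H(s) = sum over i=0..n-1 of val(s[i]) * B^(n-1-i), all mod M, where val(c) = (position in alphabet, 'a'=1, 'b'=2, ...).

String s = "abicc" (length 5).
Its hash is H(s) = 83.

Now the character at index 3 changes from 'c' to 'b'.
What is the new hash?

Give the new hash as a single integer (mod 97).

Answer: 70

Derivation:
val('c') = 3, val('b') = 2
Position k = 3, exponent = n-1-k = 1
B^1 mod M = 13^1 mod 97 = 13
Delta = (2 - 3) * 13 mod 97 = 84
New hash = (83 + 84) mod 97 = 70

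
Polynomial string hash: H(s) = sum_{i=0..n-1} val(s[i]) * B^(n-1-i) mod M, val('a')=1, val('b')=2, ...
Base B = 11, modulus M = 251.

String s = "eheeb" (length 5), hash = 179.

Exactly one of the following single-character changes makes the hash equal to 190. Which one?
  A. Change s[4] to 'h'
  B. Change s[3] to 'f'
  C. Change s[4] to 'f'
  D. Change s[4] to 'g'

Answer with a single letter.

Answer: B

Derivation:
Option A: s[4]='b'->'h', delta=(8-2)*11^0 mod 251 = 6, hash=179+6 mod 251 = 185
Option B: s[3]='e'->'f', delta=(6-5)*11^1 mod 251 = 11, hash=179+11 mod 251 = 190 <-- target
Option C: s[4]='b'->'f', delta=(6-2)*11^0 mod 251 = 4, hash=179+4 mod 251 = 183
Option D: s[4]='b'->'g', delta=(7-2)*11^0 mod 251 = 5, hash=179+5 mod 251 = 184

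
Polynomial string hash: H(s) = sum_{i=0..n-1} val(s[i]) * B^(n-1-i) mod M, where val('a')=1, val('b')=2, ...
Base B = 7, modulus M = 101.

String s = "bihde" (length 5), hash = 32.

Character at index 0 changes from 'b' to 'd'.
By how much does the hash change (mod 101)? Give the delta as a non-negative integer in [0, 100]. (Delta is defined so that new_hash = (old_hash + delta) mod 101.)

Answer: 55

Derivation:
Delta formula: (val(new) - val(old)) * B^(n-1-k) mod M
  val('d') - val('b') = 4 - 2 = 2
  B^(n-1-k) = 7^4 mod 101 = 78
  Delta = 2 * 78 mod 101 = 55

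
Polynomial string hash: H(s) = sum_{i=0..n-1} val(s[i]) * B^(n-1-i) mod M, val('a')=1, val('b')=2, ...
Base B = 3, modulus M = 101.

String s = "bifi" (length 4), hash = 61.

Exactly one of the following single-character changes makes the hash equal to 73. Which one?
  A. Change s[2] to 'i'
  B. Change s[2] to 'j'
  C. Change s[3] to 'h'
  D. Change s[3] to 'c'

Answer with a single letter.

Answer: B

Derivation:
Option A: s[2]='f'->'i', delta=(9-6)*3^1 mod 101 = 9, hash=61+9 mod 101 = 70
Option B: s[2]='f'->'j', delta=(10-6)*3^1 mod 101 = 12, hash=61+12 mod 101 = 73 <-- target
Option C: s[3]='i'->'h', delta=(8-9)*3^0 mod 101 = 100, hash=61+100 mod 101 = 60
Option D: s[3]='i'->'c', delta=(3-9)*3^0 mod 101 = 95, hash=61+95 mod 101 = 55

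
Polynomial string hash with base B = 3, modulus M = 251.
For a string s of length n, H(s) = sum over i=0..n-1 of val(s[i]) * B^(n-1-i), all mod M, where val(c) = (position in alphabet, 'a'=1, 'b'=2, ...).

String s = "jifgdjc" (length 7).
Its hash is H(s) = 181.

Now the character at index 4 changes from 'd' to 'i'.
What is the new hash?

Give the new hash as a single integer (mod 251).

val('d') = 4, val('i') = 9
Position k = 4, exponent = n-1-k = 2
B^2 mod M = 3^2 mod 251 = 9
Delta = (9 - 4) * 9 mod 251 = 45
New hash = (181 + 45) mod 251 = 226

Answer: 226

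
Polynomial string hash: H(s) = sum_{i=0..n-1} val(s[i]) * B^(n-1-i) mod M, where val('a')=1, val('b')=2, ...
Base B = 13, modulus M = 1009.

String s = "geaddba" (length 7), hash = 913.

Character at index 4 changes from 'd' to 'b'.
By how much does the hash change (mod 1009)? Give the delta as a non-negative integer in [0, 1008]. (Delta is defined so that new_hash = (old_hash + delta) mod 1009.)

Delta formula: (val(new) - val(old)) * B^(n-1-k) mod M
  val('b') - val('d') = 2 - 4 = -2
  B^(n-1-k) = 13^2 mod 1009 = 169
  Delta = -2 * 169 mod 1009 = 671

Answer: 671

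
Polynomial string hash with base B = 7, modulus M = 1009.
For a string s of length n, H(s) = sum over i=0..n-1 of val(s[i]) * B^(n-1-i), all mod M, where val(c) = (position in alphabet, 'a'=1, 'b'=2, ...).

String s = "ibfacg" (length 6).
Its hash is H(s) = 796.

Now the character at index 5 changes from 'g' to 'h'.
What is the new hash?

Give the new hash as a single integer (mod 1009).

val('g') = 7, val('h') = 8
Position k = 5, exponent = n-1-k = 0
B^0 mod M = 7^0 mod 1009 = 1
Delta = (8 - 7) * 1 mod 1009 = 1
New hash = (796 + 1) mod 1009 = 797

Answer: 797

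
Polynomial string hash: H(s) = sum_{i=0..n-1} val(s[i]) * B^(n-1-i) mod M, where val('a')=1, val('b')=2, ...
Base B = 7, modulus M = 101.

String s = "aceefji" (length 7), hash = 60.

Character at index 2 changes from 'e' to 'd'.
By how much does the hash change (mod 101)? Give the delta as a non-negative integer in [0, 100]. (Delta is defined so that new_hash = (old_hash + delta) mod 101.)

Delta formula: (val(new) - val(old)) * B^(n-1-k) mod M
  val('d') - val('e') = 4 - 5 = -1
  B^(n-1-k) = 7^4 mod 101 = 78
  Delta = -1 * 78 mod 101 = 23

Answer: 23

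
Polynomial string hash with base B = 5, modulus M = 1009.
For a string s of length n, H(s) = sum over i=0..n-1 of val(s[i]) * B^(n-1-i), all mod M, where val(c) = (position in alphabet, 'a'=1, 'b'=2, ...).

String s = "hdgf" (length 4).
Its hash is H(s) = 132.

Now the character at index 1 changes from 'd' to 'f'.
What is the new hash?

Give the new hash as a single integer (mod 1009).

val('d') = 4, val('f') = 6
Position k = 1, exponent = n-1-k = 2
B^2 mod M = 5^2 mod 1009 = 25
Delta = (6 - 4) * 25 mod 1009 = 50
New hash = (132 + 50) mod 1009 = 182

Answer: 182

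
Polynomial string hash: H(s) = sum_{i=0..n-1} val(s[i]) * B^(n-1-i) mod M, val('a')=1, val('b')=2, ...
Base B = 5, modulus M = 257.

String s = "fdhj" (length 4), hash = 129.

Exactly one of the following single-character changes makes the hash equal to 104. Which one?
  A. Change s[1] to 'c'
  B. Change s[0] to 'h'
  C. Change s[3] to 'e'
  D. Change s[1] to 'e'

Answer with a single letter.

Option A: s[1]='d'->'c', delta=(3-4)*5^2 mod 257 = 232, hash=129+232 mod 257 = 104 <-- target
Option B: s[0]='f'->'h', delta=(8-6)*5^3 mod 257 = 250, hash=129+250 mod 257 = 122
Option C: s[3]='j'->'e', delta=(5-10)*5^0 mod 257 = 252, hash=129+252 mod 257 = 124
Option D: s[1]='d'->'e', delta=(5-4)*5^2 mod 257 = 25, hash=129+25 mod 257 = 154

Answer: A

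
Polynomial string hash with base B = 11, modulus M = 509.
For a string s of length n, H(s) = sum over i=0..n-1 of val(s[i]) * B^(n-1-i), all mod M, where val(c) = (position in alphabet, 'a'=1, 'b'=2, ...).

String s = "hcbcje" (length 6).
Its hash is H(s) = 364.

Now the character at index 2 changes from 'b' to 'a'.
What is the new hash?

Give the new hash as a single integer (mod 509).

Answer: 51

Derivation:
val('b') = 2, val('a') = 1
Position k = 2, exponent = n-1-k = 3
B^3 mod M = 11^3 mod 509 = 313
Delta = (1 - 2) * 313 mod 509 = 196
New hash = (364 + 196) mod 509 = 51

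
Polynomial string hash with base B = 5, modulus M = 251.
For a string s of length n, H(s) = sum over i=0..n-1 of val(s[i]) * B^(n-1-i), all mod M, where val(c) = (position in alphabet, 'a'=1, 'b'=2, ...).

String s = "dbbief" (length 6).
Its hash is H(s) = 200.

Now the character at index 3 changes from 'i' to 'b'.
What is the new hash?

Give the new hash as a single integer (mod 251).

Answer: 25

Derivation:
val('i') = 9, val('b') = 2
Position k = 3, exponent = n-1-k = 2
B^2 mod M = 5^2 mod 251 = 25
Delta = (2 - 9) * 25 mod 251 = 76
New hash = (200 + 76) mod 251 = 25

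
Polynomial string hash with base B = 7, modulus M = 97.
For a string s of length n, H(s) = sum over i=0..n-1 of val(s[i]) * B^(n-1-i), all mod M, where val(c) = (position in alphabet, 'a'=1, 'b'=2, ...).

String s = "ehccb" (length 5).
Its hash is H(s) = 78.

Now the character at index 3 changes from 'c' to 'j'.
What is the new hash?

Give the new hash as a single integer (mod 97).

val('c') = 3, val('j') = 10
Position k = 3, exponent = n-1-k = 1
B^1 mod M = 7^1 mod 97 = 7
Delta = (10 - 3) * 7 mod 97 = 49
New hash = (78 + 49) mod 97 = 30

Answer: 30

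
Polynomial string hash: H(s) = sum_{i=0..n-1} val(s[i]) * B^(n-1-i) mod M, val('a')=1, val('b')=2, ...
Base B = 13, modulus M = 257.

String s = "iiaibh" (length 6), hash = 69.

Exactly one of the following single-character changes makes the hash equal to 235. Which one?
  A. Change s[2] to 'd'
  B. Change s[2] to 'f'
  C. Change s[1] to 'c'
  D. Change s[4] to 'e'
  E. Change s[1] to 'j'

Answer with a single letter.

Option A: s[2]='a'->'d', delta=(4-1)*13^3 mod 257 = 166, hash=69+166 mod 257 = 235 <-- target
Option B: s[2]='a'->'f', delta=(6-1)*13^3 mod 257 = 191, hash=69+191 mod 257 = 3
Option C: s[1]='i'->'c', delta=(3-9)*13^4 mod 257 = 53, hash=69+53 mod 257 = 122
Option D: s[4]='b'->'e', delta=(5-2)*13^1 mod 257 = 39, hash=69+39 mod 257 = 108
Option E: s[1]='i'->'j', delta=(10-9)*13^4 mod 257 = 34, hash=69+34 mod 257 = 103

Answer: A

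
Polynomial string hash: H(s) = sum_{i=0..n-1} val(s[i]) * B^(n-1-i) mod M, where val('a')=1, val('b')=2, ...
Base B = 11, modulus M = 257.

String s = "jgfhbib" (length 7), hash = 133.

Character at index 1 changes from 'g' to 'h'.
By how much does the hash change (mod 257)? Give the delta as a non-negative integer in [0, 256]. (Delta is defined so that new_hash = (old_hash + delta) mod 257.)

Answer: 169

Derivation:
Delta formula: (val(new) - val(old)) * B^(n-1-k) mod M
  val('h') - val('g') = 8 - 7 = 1
  B^(n-1-k) = 11^5 mod 257 = 169
  Delta = 1 * 169 mod 257 = 169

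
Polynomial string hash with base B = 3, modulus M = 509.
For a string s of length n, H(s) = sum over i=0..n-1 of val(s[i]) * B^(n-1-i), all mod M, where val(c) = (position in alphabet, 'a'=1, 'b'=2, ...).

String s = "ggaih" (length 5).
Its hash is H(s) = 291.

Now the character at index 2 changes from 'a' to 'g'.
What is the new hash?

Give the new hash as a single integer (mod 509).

val('a') = 1, val('g') = 7
Position k = 2, exponent = n-1-k = 2
B^2 mod M = 3^2 mod 509 = 9
Delta = (7 - 1) * 9 mod 509 = 54
New hash = (291 + 54) mod 509 = 345

Answer: 345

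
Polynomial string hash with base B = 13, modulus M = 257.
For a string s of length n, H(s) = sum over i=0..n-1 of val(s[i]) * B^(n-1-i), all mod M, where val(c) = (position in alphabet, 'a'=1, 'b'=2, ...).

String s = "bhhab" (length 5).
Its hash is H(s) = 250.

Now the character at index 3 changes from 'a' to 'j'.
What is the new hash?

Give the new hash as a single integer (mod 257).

val('a') = 1, val('j') = 10
Position k = 3, exponent = n-1-k = 1
B^1 mod M = 13^1 mod 257 = 13
Delta = (10 - 1) * 13 mod 257 = 117
New hash = (250 + 117) mod 257 = 110

Answer: 110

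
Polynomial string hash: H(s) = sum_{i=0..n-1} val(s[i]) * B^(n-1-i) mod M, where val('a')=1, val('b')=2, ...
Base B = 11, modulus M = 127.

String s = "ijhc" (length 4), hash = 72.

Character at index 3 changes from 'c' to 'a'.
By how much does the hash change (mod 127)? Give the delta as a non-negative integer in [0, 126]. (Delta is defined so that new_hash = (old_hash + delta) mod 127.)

Answer: 125

Derivation:
Delta formula: (val(new) - val(old)) * B^(n-1-k) mod M
  val('a') - val('c') = 1 - 3 = -2
  B^(n-1-k) = 11^0 mod 127 = 1
  Delta = -2 * 1 mod 127 = 125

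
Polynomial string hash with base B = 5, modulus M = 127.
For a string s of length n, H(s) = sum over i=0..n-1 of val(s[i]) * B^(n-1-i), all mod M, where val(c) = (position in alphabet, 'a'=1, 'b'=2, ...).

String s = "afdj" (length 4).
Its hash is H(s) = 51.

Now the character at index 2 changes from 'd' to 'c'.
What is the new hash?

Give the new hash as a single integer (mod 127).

Answer: 46

Derivation:
val('d') = 4, val('c') = 3
Position k = 2, exponent = n-1-k = 1
B^1 mod M = 5^1 mod 127 = 5
Delta = (3 - 4) * 5 mod 127 = 122
New hash = (51 + 122) mod 127 = 46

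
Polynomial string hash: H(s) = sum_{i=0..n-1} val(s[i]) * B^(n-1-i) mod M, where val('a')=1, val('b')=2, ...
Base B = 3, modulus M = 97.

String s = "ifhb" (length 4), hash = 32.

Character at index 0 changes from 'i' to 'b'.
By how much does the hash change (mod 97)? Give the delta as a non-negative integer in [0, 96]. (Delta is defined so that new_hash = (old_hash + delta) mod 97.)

Answer: 5

Derivation:
Delta formula: (val(new) - val(old)) * B^(n-1-k) mod M
  val('b') - val('i') = 2 - 9 = -7
  B^(n-1-k) = 3^3 mod 97 = 27
  Delta = -7 * 27 mod 97 = 5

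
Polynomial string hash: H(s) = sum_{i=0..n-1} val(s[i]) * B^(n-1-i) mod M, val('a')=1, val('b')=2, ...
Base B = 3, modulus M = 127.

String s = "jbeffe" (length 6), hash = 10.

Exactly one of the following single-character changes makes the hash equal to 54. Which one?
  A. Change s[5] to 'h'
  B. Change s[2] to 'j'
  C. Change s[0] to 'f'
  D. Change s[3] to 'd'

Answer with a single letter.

Option A: s[5]='e'->'h', delta=(8-5)*3^0 mod 127 = 3, hash=10+3 mod 127 = 13
Option B: s[2]='e'->'j', delta=(10-5)*3^3 mod 127 = 8, hash=10+8 mod 127 = 18
Option C: s[0]='j'->'f', delta=(6-10)*3^5 mod 127 = 44, hash=10+44 mod 127 = 54 <-- target
Option D: s[3]='f'->'d', delta=(4-6)*3^2 mod 127 = 109, hash=10+109 mod 127 = 119

Answer: C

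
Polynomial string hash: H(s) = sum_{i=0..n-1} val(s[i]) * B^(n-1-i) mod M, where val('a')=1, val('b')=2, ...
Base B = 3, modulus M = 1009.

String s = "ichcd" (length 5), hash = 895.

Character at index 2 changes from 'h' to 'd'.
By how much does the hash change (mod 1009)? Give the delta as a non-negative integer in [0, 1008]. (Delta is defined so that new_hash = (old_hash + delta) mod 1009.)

Answer: 973

Derivation:
Delta formula: (val(new) - val(old)) * B^(n-1-k) mod M
  val('d') - val('h') = 4 - 8 = -4
  B^(n-1-k) = 3^2 mod 1009 = 9
  Delta = -4 * 9 mod 1009 = 973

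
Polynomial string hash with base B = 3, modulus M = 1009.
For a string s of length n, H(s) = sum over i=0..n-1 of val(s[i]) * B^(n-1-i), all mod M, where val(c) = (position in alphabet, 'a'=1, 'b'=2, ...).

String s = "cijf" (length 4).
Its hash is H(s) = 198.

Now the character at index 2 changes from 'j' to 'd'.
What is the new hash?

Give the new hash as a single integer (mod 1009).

val('j') = 10, val('d') = 4
Position k = 2, exponent = n-1-k = 1
B^1 mod M = 3^1 mod 1009 = 3
Delta = (4 - 10) * 3 mod 1009 = 991
New hash = (198 + 991) mod 1009 = 180

Answer: 180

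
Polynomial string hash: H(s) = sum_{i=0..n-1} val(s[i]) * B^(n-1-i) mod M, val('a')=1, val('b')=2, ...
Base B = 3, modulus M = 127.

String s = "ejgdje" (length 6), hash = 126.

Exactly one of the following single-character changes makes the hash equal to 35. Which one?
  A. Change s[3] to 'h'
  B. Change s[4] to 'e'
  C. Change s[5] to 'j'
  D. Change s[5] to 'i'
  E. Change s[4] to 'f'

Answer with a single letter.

Option A: s[3]='d'->'h', delta=(8-4)*3^2 mod 127 = 36, hash=126+36 mod 127 = 35 <-- target
Option B: s[4]='j'->'e', delta=(5-10)*3^1 mod 127 = 112, hash=126+112 mod 127 = 111
Option C: s[5]='e'->'j', delta=(10-5)*3^0 mod 127 = 5, hash=126+5 mod 127 = 4
Option D: s[5]='e'->'i', delta=(9-5)*3^0 mod 127 = 4, hash=126+4 mod 127 = 3
Option E: s[4]='j'->'f', delta=(6-10)*3^1 mod 127 = 115, hash=126+115 mod 127 = 114

Answer: A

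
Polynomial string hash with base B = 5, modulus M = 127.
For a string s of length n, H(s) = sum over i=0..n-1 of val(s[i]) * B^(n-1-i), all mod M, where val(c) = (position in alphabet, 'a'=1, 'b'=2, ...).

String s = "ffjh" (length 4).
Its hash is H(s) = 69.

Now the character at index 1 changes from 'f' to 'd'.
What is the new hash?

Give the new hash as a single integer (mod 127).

val('f') = 6, val('d') = 4
Position k = 1, exponent = n-1-k = 2
B^2 mod M = 5^2 mod 127 = 25
Delta = (4 - 6) * 25 mod 127 = 77
New hash = (69 + 77) mod 127 = 19

Answer: 19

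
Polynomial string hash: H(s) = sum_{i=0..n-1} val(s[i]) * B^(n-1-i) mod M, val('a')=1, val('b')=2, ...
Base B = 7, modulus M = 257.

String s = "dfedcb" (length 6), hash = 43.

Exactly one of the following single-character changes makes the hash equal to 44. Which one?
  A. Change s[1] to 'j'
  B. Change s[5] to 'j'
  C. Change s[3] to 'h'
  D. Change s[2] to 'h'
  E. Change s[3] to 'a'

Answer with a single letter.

Answer: D

Derivation:
Option A: s[1]='f'->'j', delta=(10-6)*7^4 mod 257 = 95, hash=43+95 mod 257 = 138
Option B: s[5]='b'->'j', delta=(10-2)*7^0 mod 257 = 8, hash=43+8 mod 257 = 51
Option C: s[3]='d'->'h', delta=(8-4)*7^2 mod 257 = 196, hash=43+196 mod 257 = 239
Option D: s[2]='e'->'h', delta=(8-5)*7^3 mod 257 = 1, hash=43+1 mod 257 = 44 <-- target
Option E: s[3]='d'->'a', delta=(1-4)*7^2 mod 257 = 110, hash=43+110 mod 257 = 153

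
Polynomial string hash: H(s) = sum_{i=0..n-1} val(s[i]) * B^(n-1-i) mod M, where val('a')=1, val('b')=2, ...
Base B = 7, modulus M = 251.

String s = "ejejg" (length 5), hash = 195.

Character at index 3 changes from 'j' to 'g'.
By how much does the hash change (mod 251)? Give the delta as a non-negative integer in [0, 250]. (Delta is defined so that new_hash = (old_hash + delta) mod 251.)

Answer: 230

Derivation:
Delta formula: (val(new) - val(old)) * B^(n-1-k) mod M
  val('g') - val('j') = 7 - 10 = -3
  B^(n-1-k) = 7^1 mod 251 = 7
  Delta = -3 * 7 mod 251 = 230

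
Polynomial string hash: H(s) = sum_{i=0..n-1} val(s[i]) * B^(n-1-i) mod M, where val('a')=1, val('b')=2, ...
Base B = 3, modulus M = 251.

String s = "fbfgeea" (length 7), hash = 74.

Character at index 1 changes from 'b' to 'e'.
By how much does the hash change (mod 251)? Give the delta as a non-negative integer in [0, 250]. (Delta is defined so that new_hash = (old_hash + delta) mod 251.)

Answer: 227

Derivation:
Delta formula: (val(new) - val(old)) * B^(n-1-k) mod M
  val('e') - val('b') = 5 - 2 = 3
  B^(n-1-k) = 3^5 mod 251 = 243
  Delta = 3 * 243 mod 251 = 227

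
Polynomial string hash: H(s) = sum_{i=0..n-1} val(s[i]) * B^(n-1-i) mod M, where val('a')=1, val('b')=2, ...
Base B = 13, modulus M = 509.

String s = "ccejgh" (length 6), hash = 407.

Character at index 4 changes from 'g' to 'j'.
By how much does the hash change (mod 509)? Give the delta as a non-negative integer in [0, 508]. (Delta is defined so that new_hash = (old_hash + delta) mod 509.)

Answer: 39

Derivation:
Delta formula: (val(new) - val(old)) * B^(n-1-k) mod M
  val('j') - val('g') = 10 - 7 = 3
  B^(n-1-k) = 13^1 mod 509 = 13
  Delta = 3 * 13 mod 509 = 39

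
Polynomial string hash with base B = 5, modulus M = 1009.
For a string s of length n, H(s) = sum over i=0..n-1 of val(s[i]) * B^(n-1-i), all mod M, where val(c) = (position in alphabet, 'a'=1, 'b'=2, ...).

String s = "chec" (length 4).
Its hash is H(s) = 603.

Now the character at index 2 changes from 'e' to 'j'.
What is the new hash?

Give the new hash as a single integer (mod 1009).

Answer: 628

Derivation:
val('e') = 5, val('j') = 10
Position k = 2, exponent = n-1-k = 1
B^1 mod M = 5^1 mod 1009 = 5
Delta = (10 - 5) * 5 mod 1009 = 25
New hash = (603 + 25) mod 1009 = 628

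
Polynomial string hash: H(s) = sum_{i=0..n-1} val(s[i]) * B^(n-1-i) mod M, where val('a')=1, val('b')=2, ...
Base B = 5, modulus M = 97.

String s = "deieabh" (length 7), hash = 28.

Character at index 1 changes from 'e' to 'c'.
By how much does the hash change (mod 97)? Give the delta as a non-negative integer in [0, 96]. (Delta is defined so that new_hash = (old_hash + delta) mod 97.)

Answer: 55

Derivation:
Delta formula: (val(new) - val(old)) * B^(n-1-k) mod M
  val('c') - val('e') = 3 - 5 = -2
  B^(n-1-k) = 5^5 mod 97 = 21
  Delta = -2 * 21 mod 97 = 55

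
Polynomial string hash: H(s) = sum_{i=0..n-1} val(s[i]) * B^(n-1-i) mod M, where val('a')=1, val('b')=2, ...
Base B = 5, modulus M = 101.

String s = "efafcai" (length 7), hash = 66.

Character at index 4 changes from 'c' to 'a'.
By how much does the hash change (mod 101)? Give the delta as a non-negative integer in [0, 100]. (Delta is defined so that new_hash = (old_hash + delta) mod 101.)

Delta formula: (val(new) - val(old)) * B^(n-1-k) mod M
  val('a') - val('c') = 1 - 3 = -2
  B^(n-1-k) = 5^2 mod 101 = 25
  Delta = -2 * 25 mod 101 = 51

Answer: 51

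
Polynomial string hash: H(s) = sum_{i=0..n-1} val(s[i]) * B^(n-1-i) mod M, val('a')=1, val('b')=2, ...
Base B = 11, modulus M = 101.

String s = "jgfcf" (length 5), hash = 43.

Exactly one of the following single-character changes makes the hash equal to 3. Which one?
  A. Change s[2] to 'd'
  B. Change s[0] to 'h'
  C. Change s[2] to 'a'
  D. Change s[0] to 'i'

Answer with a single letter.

Option A: s[2]='f'->'d', delta=(4-6)*11^2 mod 101 = 61, hash=43+61 mod 101 = 3 <-- target
Option B: s[0]='j'->'h', delta=(8-10)*11^4 mod 101 = 8, hash=43+8 mod 101 = 51
Option C: s[2]='f'->'a', delta=(1-6)*11^2 mod 101 = 1, hash=43+1 mod 101 = 44
Option D: s[0]='j'->'i', delta=(9-10)*11^4 mod 101 = 4, hash=43+4 mod 101 = 47

Answer: A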